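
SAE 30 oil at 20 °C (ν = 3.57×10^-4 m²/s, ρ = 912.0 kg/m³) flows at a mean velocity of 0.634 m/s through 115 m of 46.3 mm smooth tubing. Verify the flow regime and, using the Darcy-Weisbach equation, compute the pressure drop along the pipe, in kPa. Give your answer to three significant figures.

Δp ≈ 354 kPa

Re = VD/ν = 0.634·0.04630/3.57×10^-4 = 82.2 → laminar (Re < 2300)
f = 64/Re = 0.7784
h_f = f(L/D)V²/(2g) = 0.7784·(115/0.04630)·0.634²/(2·9.81) = 39.61 m
Δp = ρg·h_f = 912.0·9.81·39.61 = 354.4 kPa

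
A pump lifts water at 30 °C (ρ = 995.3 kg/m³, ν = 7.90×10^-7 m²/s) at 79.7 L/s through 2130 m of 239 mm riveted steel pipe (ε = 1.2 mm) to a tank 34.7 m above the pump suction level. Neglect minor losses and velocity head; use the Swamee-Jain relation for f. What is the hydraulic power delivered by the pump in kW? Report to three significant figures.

P_hyd ≈ 61.2 kW

V = 4Q/(πD²) = 1.777 m/s; Re = 5.37×10^5; ε/D = 0.00502; f = 0.03067
h_f = f(L/D)V²/2g = 43.98 m
Total head H = z + h_f = 34.7 + 43.98 = 78.68 m
P_hyd = ρgQH = 995.3·9.81·0.0797·78.68 = 61.22 kW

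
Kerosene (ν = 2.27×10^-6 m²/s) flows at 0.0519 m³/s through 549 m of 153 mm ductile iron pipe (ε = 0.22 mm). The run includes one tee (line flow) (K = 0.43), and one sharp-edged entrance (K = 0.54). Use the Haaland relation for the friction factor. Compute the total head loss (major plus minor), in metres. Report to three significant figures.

H_L ≈ 33.3 m

V = 4Q/(πD²) = 2.823 m/s; V²/2g = 0.4062 m
Re = 1.90×10^5, ε/D = 0.00144 → f = 0.02256 (Haaland)
Major: h_f = f(L/D)·V²/2g = 0.02256·3588·0.4062 = 32.88 m
Minor: ΣK = 0.970; h_m = ΣK·V²/2g = 0.3940 m
Total H_L = 32.88 + 0.3940 = 33.27 m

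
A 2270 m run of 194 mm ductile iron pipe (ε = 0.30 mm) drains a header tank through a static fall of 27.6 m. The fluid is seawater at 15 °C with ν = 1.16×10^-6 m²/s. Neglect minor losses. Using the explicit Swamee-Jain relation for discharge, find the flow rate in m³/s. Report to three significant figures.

Swamee-Jain (Type II): Q = -0.965·√(gD⁵h_f/L)·ln[ε/(3.7D) + √(3.17ν²L/(gD³h_f))]
√(gD⁵h_f/L) = √(9.81·0.194⁵·27.6/2270) = 0.005725
ε/(3.7D) = 4.18×10^-4; √(3.17ν²L/(gD³h_f)) = 7.00×10^-5
Q = -0.965·0.005725·ln(4.879×10^-4) = 0.04213 m³/s
Check: V = 1.43 m/s, Re = 2.38×10^5, f = 0.02295, h_f = 27.8 m ≈ 27.6 m ✓

Q ≈ 0.0421 m³/s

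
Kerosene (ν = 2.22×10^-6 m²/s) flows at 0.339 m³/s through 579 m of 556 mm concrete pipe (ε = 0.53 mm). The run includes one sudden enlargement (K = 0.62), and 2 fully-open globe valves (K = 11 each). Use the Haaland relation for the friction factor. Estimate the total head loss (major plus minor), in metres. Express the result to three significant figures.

V = 4Q/(πD²) = 1.396 m/s; V²/2g = 0.09936 m
Re = 3.50×10^5, ε/D = 9.53×10^-4 → f = 0.02021 (Haaland)
Major: h_f = f(L/D)·V²/2g = 0.02021·1041·0.09936 = 2.091 m
Minor: ΣK = 22.6; h_m = ΣK·V²/2g = 2.248 m
Total H_L = 2.091 + 2.248 = 4.338 m

H_L ≈ 4.34 m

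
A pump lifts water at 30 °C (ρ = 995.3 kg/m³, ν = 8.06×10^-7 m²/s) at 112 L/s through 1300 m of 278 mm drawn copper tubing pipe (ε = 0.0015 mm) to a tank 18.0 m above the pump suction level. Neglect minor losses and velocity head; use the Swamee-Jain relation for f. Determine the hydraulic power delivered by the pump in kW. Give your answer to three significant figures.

V = 4Q/(πD²) = 1.845 m/s; Re = 6.36×10^5; ε/D = 5.40×10^-6; f = 0.01265
h_f = f(L/D)V²/2g = 10.26 m
Total head H = z + h_f = 18.0 + 10.26 = 28.26 m
P_hyd = ρgQH = 995.3·9.81·0.112·28.26 = 30.91 kW

P_hyd ≈ 30.9 kW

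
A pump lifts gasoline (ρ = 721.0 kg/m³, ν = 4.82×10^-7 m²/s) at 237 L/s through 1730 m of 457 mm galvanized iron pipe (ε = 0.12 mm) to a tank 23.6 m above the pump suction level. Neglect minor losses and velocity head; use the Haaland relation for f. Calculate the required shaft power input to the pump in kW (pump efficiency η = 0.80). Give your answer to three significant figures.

V = 4Q/(πD²) = 1.445 m/s; Re = 1.37×10^6; ε/D = 2.63×10^-4; f = 0.01507
h_f = f(L/D)V²/2g = 6.071 m
Total head H = z + h_f = 23.6 + 6.071 = 29.67 m
P_hyd = ρgQH = 721.0·9.81·0.237·29.67 = 49.74 kW
P_shaft = P_hyd/η = 49.74/0.80 = 62.17 kW

P_shaft ≈ 62.2 kW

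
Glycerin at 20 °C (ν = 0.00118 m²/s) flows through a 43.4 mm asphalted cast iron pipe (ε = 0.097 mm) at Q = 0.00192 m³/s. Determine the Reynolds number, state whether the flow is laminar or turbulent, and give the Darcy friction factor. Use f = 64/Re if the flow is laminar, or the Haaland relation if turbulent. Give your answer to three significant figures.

Re ≈ 47.7; laminar; f = 64/Re ≈ 1.34

V = 4Q/(πD²) = 1.298 m/s
Re = VD/ν = 1.298·0.0434/0.00118 = 47.7
Re < 2300 → laminar → f = 64/Re = 1.341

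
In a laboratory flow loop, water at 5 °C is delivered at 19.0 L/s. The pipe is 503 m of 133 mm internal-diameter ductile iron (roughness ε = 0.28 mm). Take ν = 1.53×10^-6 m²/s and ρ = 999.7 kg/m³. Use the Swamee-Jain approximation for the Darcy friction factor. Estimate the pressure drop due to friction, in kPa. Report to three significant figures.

Δp ≈ 89.6 kPa

V = 4Q/(πD²) = 4·0.0190/(π·0.133²) = 1.368 m/s
Re = VD/ν = 1.368·0.133/1.53×10^-6 = 1.19×10^5 → turbulent
ε/D = 0.28/133 = 0.00211
Swamee-Jain: f = 0.02536
h_f = f(L/D)V²/(2g) = 0.02536·(503/0.133)·1.368²/(2·9.81) = 9.141 m
Δp = ρg·h_f = 999.7·9.81·9.141 = 89.65 kPa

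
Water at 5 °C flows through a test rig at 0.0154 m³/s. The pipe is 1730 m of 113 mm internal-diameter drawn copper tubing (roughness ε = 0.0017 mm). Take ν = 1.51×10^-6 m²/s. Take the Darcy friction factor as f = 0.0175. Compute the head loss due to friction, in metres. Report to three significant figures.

V = 4Q/(πD²) = 4·0.0154/(π·0.113²) = 1.536 m/s
h_f = f(L/D)V²/(2g) = 0.01750·(1730/0.113)·1.536²/(2·9.81) = 32.20 m

h_f ≈ 32.2 m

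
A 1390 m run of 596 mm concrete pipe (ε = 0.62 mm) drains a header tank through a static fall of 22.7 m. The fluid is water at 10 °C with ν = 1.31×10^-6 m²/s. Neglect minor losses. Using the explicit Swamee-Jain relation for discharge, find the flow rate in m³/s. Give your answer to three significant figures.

Q ≈ 0.861 m³/s

Swamee-Jain (Type II): Q = -0.965·√(gD⁵h_f/L)·ln[ε/(3.7D) + √(3.17ν²L/(gD³h_f))]
√(gD⁵h_f/L) = √(9.81·0.596⁵·22.7/1390) = 0.1098
ε/(3.7D) = 2.81×10^-4; √(3.17ν²L/(gD³h_f)) = 1.27×10^-5
Q = -0.965·0.1098·ln(2.938×10^-4) = 0.8614 m³/s
Check: V = 3.09 m/s, Re = 1.40×10^6, f = 0.02011, h_f = 22.8 m ≈ 22.7 m ✓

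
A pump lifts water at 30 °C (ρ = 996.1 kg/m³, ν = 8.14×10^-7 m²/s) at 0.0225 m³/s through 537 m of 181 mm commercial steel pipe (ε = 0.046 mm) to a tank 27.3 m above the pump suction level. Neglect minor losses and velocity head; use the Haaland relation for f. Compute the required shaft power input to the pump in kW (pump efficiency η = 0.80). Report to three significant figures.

P_shaft ≈ 8.05 kW

V = 4Q/(πD²) = 0.8745 m/s; Re = 1.94×10^5; ε/D = 2.54×10^-4; f = 0.01728
h_f = f(L/D)V²/2g = 1.998 m
Total head H = z + h_f = 27.3 + 1.998 = 29.30 m
P_hyd = ρgQH = 996.1·9.81·0.0225·29.30 = 6.442 kW
P_shaft = P_hyd/η = 6.442/0.80 = 8.052 kW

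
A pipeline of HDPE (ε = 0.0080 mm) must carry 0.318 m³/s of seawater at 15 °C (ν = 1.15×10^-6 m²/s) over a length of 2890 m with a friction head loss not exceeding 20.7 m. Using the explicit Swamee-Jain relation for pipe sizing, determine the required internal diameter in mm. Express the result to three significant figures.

D ≈ 433 mm

Swamee-Jain (Type III): D = 0.66·[ε^1.25·(LQ²/(gh_f))^4.75 + ν·Q^9.4·(L/(gh_f))^5.2]^0.04
LQ²/(gh_f) = 1.439; L/(gh_f) = 14.23
Term 1 = ε^1.25·(…)^4.75 = 2.40×10^-6; Term 2 = ν·Q^9.4·(…)^5.2 = 2.40×10^-5
D = 0.66·(2.40×10^-6 + 2.40×10^-5)^0.04 = 0.4329 m = 433 mm
Check: V = 2.16 m/s, Re = 8.13×10^5, f = 0.01241, h_f = 19.7 m ≈ 20.7 m ✓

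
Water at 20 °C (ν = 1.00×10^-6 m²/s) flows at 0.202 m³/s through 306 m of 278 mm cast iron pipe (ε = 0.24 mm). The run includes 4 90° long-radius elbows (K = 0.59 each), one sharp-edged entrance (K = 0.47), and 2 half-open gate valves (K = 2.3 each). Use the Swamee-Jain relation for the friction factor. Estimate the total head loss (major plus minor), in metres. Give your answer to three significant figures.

H_L ≈ 16.3 m

V = 4Q/(πD²) = 3.328 m/s; V²/2g = 0.5645 m
Re = 9.25×10^5, ε/D = 8.63×10^-4 → f = 0.01941 (Swamee-Jain)
Major: h_f = f(L/D)·V²/2g = 0.01941·1101·0.5645 = 12.06 m
Minor: ΣK = 7.43; h_m = ΣK·V²/2g = 4.194 m
Total H_L = 12.06 + 4.194 = 16.26 m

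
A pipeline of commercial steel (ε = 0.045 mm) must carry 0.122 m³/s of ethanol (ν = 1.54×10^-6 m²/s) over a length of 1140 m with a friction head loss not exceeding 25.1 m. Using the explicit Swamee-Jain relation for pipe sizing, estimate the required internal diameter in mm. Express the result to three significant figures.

D ≈ 248 mm

Swamee-Jain (Type III): D = 0.66·[ε^1.25·(LQ²/(gh_f))^4.75 + ν·Q^9.4·(L/(gh_f))^5.2]^0.04
LQ²/(gh_f) = 0.06891; L/(gh_f) = 4.630
Term 1 = ε^1.25·(…)^4.75 = 1.12×10^-11; Term 2 = ν·Q^9.4·(…)^5.2 = 1.15×10^-11
D = 0.66·(1.12×10^-11 + 1.15×10^-11)^0.04 = 0.2476 m = 248 mm
Check: V = 2.53 m/s, Re = 4.07×10^5, f = 0.01564, h_f = 23.6 m ≈ 25.1 m ✓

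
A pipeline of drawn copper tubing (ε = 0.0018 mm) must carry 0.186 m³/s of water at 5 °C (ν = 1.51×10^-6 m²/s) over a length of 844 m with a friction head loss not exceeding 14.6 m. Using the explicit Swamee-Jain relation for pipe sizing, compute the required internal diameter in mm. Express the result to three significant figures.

D ≈ 297 mm

Swamee-Jain (Type III): D = 0.66·[ε^1.25·(LQ²/(gh_f))^4.75 + ν·Q^9.4·(L/(gh_f))^5.2]^0.04
LQ²/(gh_f) = 0.2039; L/(gh_f) = 5.893
Term 1 = ε^1.25·(…)^4.75 = 3.46×10^-11; Term 2 = ν·Q^9.4·(…)^5.2 = 2.08×10^-9
D = 0.66·(3.46×10^-11 + 2.08×10^-9)^0.04 = 0.2969 m = 297 mm
Check: V = 2.69 m/s, Re = 5.28×10^5, f = 0.01306, h_f = 13.7 m ≈ 14.6 m ✓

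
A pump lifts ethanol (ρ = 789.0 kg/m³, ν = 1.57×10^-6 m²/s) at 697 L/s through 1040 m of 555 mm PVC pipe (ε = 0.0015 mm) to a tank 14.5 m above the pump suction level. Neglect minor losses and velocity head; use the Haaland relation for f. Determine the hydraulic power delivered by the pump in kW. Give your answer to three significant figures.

P_hyd ≈ 128 kW

V = 4Q/(πD²) = 2.881 m/s; Re = 1.02×10^6; ε/D = 2.70×10^-6; f = 0.01160
h_f = f(L/D)V²/2g = 9.192 m
Total head H = z + h_f = 14.5 + 9.192 = 23.69 m
P_hyd = ρgQH = 789.0·9.81·0.697·23.69 = 127.8 kW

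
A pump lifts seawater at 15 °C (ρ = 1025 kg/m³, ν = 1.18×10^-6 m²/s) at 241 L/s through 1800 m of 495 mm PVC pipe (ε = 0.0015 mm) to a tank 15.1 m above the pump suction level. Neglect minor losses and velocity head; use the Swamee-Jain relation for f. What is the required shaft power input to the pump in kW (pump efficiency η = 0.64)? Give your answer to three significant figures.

P_shaft ≈ 71.5 kW

V = 4Q/(πD²) = 1.252 m/s; Re = 5.25×10^5; ε/D = 3.03×10^-6; f = 0.01303
h_f = f(L/D)V²/2g = 3.786 m
Total head H = z + h_f = 15.1 + 3.786 = 18.89 m
P_hyd = ρgQH = 1025·9.81·0.241·18.89 = 45.77 kW
P_shaft = P_hyd/η = 45.77/0.64 = 71.51 kW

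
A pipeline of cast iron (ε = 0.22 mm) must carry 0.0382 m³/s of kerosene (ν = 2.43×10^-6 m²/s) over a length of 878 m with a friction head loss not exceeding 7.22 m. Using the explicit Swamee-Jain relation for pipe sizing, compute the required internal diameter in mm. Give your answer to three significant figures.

Swamee-Jain (Type III): D = 0.66·[ε^1.25·(LQ²/(gh_f))^4.75 + ν·Q^9.4·(L/(gh_f))^5.2]^0.04
LQ²/(gh_f) = 0.01809; L/(gh_f) = 12.40
Term 1 = ε^1.25·(…)^4.75 = 1.41×10^-13; Term 2 = ν·Q^9.4·(…)^5.2 = 5.52×10^-14
D = 0.66·(1.41×10^-13 + 5.52×10^-14)^0.04 = 0.2048 m = 205 mm
Check: V = 1.16 m/s, Re = 9.77×10^4, f = 0.02264, h_f = 6.66 m ≈ 7.22 m ✓

D ≈ 205 mm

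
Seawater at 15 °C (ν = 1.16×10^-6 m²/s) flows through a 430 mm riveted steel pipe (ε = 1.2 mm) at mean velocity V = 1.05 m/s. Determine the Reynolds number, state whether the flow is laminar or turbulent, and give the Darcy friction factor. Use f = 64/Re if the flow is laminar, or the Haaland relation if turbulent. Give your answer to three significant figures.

Re = VD/ν = 1.050·0.430/1.16×10^-6 = 3.89×10^5
Re > 4000 → turbulent; ε/D = 0.00279
Haaland: f = 0.02602

Re ≈ 3.89×10^5; turbulent; f ≈ 0.0260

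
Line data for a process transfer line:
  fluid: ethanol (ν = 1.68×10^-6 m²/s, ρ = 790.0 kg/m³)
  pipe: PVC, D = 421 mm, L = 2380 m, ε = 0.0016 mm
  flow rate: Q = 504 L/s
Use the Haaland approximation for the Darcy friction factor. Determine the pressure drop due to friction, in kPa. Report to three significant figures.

V = 4Q/(πD²) = 4·0.504/(π·0.421²) = 3.621 m/s
Re = VD/ν = 3.621·0.421/1.68×10^-6 = 9.07×10^5 → turbulent
ε/D = 0.0016/421 = 3.80×10^-6
Haaland: f = 0.01184
h_f = f(L/D)V²/(2g) = 0.01184·(2380/0.421)·3.621²/(2·9.81) = 44.71 m
Δp = ρg·h_f = 790.0·9.81·44.71 = 346.5 kPa

Δp ≈ 346 kPa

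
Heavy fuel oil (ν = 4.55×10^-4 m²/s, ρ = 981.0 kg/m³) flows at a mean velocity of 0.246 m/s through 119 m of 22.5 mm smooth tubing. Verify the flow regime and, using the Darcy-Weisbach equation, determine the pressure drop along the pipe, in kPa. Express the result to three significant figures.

Re = VD/ν = 0.246·0.02250/4.55×10^-4 = 12.2 → laminar (Re < 2300)
f = 64/Re = 5.261
h_f = f(L/D)V²/(2g) = 5.261·(119/0.02250)·0.246²/(2·9.81) = 85.82 m
Δp = ρg·h_f = 981.0·9.81·85.82 = 825.9 kPa

Δp ≈ 826 kPa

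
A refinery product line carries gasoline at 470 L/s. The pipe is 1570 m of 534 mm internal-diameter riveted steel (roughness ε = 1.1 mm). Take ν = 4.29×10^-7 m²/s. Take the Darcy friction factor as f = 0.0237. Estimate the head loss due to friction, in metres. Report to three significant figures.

h_f ≈ 15.6 m

V = 4Q/(πD²) = 4·0.470/(π·0.534²) = 2.099 m/s
h_f = f(L/D)V²/(2g) = 0.02370·(1570/0.534)·2.099²/(2·9.81) = 15.64 m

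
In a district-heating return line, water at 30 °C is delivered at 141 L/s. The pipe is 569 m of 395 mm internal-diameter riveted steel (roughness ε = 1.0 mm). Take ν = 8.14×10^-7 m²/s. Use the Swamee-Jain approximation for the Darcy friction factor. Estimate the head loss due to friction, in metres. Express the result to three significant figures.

h_f ≈ 2.46 m

V = 4Q/(πD²) = 4·0.141/(π·0.395²) = 1.151 m/s
Re = VD/ν = 1.151·0.395/8.14×10^-7 = 5.58×10^5 → turbulent
ε/D = 1.0/395 = 0.00253
Swamee-Jain: f = 0.02534
h_f = f(L/D)V²/(2g) = 0.02534·(569/0.395)·1.151²/(2·9.81) = 2.463 m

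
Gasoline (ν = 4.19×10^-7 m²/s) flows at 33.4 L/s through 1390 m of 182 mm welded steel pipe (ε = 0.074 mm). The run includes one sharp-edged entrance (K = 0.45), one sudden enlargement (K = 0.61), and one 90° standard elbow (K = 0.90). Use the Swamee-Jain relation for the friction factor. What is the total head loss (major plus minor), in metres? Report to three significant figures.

V = 4Q/(πD²) = 1.284 m/s; V²/2g = 0.08401 m
Re = 5.58×10^5, ε/D = 4.07×10^-4 → f = 0.01706 (Swamee-Jain)
Major: h_f = f(L/D)·V²/2g = 0.01706·7637·0.08401 = 10.95 m
Minor: ΣK = 1.96; h_m = ΣK·V²/2g = 0.1647 m
Total H_L = 10.95 + 0.1647 = 11.11 m

H_L ≈ 11.1 m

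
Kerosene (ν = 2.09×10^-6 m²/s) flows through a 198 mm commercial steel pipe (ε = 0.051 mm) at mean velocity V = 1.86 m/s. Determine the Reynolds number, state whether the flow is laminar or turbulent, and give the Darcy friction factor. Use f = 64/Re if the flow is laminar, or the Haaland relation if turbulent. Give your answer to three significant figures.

Re ≈ 1.76×10^5; turbulent; f ≈ 0.0175

Re = VD/ν = 1.860·0.198/2.09×10^-6 = 1.76×10^5
Re > 4000 → turbulent; ε/D = 2.58×10^-4
Haaland: f = 0.01752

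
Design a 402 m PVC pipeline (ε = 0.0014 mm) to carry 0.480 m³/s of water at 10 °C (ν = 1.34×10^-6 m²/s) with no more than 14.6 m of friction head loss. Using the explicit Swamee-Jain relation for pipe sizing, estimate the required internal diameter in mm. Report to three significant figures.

Swamee-Jain (Type III): D = 0.66·[ε^1.25·(LQ²/(gh_f))^4.75 + ν·Q^9.4·(L/(gh_f))^5.2]^0.04
LQ²/(gh_f) = 0.6467; L/(gh_f) = 2.807
Term 1 = ε^1.25·(…)^4.75 = 6.07×10^-9; Term 2 = ν·Q^9.4·(…)^5.2 = 2.89×10^-7
D = 0.66·(6.07×10^-9 + 2.89×10^-7)^0.04 = 0.3617 m = 362 mm
Check: V = 4.67 m/s, Re = 1.26×10^6, f = 0.01128, h_f = 13.9 m ≈ 14.6 m ✓

D ≈ 362 mm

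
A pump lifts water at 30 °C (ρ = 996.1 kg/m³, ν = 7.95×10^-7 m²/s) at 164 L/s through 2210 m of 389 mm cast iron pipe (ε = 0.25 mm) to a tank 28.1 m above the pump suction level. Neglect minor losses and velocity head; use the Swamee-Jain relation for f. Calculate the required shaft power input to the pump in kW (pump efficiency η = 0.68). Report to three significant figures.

V = 4Q/(πD²) = 1.380 m/s; Re = 6.75×10^5; ε/D = 6.43×10^-4; f = 0.01840
h_f = f(L/D)V²/2g = 10.15 m
Total head H = z + h_f = 28.1 + 10.15 = 38.25 m
P_hyd = ρgQH = 996.1·9.81·0.164·38.25 = 61.29 kW
P_shaft = P_hyd/η = 61.29/0.68 = 90.14 kW

P_shaft ≈ 90.1 kW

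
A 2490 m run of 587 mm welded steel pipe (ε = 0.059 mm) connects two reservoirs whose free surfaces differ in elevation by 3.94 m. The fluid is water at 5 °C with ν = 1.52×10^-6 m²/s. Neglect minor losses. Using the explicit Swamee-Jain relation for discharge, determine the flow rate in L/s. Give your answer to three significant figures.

Swamee-Jain (Type II): Q = -0.965·√(gD⁵h_f/L)·ln[ε/(3.7D) + √(3.17ν²L/(gD³h_f))]
√(gD⁵h_f/L) = √(9.81·0.587⁵·3.94/2490) = 0.03289
ε/(3.7D) = 2.72×10^-5; √(3.17ν²L/(gD³h_f)) = 4.83×10^-5
Q = -0.965·0.03289·ln(7.546×10^-5) = 0.3013 m³/s
Check: V = 1.11 m/s, Re = 4.30×10^5, f = 0.01473, h_f = 3.95 m ≈ 3.94 m ✓

Q ≈ 301 L/s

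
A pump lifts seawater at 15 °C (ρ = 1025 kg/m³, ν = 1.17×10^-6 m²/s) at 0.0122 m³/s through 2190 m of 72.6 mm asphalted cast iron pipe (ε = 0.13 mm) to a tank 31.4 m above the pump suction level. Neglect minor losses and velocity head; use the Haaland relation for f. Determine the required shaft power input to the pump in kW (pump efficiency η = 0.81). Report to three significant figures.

V = 4Q/(πD²) = 2.947 m/s; Re = 1.83×10^5; ε/D = 0.00179; f = 0.02371
h_f = f(L/D)V²/2g = 316.6 m
Total head H = z + h_f = 31.4 + 316.6 = 348.0 m
P_hyd = ρgQH = 1025·9.81·0.0122·348.0 = 42.70 kW
P_shaft = P_hyd/η = 42.70/0.81 = 52.71 kW

P_shaft ≈ 52.7 kW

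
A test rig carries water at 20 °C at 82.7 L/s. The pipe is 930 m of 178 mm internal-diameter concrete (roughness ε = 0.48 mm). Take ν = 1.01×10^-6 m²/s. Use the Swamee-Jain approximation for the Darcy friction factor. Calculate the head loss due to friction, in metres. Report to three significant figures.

V = 4Q/(πD²) = 4·0.0827/(π·0.178²) = 3.323 m/s
Re = VD/ν = 3.323·0.178/1.01×10^-6 = 5.86×10^5 → turbulent
ε/D = 0.48/178 = 0.00270
Swamee-Jain: f = 0.02575
h_f = f(L/D)V²/(2g) = 0.02575·(930/0.178)·3.323²/(2·9.81) = 75.73 m

h_f ≈ 75.7 m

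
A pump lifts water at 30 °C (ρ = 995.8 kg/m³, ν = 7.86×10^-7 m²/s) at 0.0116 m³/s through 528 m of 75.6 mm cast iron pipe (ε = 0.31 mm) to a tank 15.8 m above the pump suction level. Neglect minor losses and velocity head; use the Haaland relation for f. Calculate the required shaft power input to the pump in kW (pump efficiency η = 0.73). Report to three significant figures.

V = 4Q/(πD²) = 2.584 m/s; Re = 2.49×10^5; ε/D = 0.00410; f = 0.02908
h_f = f(L/D)V²/2g = 69.12 m
Total head H = z + h_f = 15.8 + 69.12 = 84.92 m
P_hyd = ρgQH = 995.8·9.81·0.0116·84.92 = 9.623 kW
P_shaft = P_hyd/η = 9.623/0.73 = 13.18 kW

P_shaft ≈ 13.2 kW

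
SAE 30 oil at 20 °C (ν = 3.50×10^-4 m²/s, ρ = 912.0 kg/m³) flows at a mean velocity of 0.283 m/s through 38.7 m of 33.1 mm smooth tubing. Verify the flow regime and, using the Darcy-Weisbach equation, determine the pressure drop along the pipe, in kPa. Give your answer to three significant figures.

Δp ≈ 102 kPa

Re = VD/ν = 0.283·0.03310/3.50×10^-4 = 26.8 → laminar (Re < 2300)
f = 64/Re = 2.391
h_f = f(L/D)V²/(2g) = 2.391·(38.7/0.03310)·0.283²/(2·9.81) = 11.41 m
Δp = ρg·h_f = 912.0·9.81·11.41 = 102.1 kPa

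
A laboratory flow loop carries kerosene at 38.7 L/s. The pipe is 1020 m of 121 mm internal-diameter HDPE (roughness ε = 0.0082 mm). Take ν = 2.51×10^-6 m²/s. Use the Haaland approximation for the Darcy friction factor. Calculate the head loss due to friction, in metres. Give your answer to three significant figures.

V = 4Q/(πD²) = 4·0.0387/(π·0.121²) = 3.366 m/s
Re = VD/ν = 3.366·0.121/2.51×10^-6 = 1.62×10^5 → turbulent
ε/D = 0.0082/121 = 6.78×10^-5
Haaland: f = 0.01655
h_f = f(L/D)V²/(2g) = 0.01655·(1020/0.121)·3.366²/(2·9.81) = 80.54 m

h_f ≈ 80.5 m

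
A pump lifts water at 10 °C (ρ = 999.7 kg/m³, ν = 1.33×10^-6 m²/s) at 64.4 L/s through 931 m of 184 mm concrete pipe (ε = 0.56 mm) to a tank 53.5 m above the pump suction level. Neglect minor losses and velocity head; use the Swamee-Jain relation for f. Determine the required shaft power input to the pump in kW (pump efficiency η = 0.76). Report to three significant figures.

P_shaft ≈ 78.2 kW

V = 4Q/(πD²) = 2.422 m/s; Re = 3.35×10^5; ε/D = 0.00304; f = 0.02681
h_f = f(L/D)V²/2g = 40.55 m
Total head H = z + h_f = 53.5 + 40.55 = 94.05 m
P_hyd = ρgQH = 999.7·9.81·0.0644·94.05 = 59.40 kW
P_shaft = P_hyd/η = 59.40/0.76 = 78.16 kW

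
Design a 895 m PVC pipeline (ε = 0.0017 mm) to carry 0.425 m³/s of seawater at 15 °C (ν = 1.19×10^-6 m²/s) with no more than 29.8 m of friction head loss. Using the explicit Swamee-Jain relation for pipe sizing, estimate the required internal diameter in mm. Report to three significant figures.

Swamee-Jain (Type III): D = 0.66·[ε^1.25·(LQ²/(gh_f))^4.75 + ν·Q^9.4·(L/(gh_f))^5.2]^0.04
LQ²/(gh_f) = 0.5530; L/(gh_f) = 3.062
Term 1 = ε^1.25·(…)^4.75 = 3.68×10^-9; Term 2 = ν·Q^9.4·(…)^5.2 = 1.29×10^-7
D = 0.66·(3.68×10^-9 + 1.29×10^-7)^0.04 = 0.3503 m = 350 mm
Check: V = 4.41 m/s, Re = 1.30×10^6, f = 0.01126, h_f = 28.5 m ≈ 29.8 m ✓

D ≈ 350 mm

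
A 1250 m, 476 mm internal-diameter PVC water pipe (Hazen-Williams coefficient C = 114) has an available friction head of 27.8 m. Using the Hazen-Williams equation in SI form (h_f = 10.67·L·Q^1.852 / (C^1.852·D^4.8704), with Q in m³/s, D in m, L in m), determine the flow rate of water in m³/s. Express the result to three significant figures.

Q ≈ 0.577 m³/s

Rearranging: Q = [h_f·C^1.852·D^4.8704 / (10.67·L)]^(1/1.852)
Q = [27.8·114^1.852·0.476^4.8704 / (10.67·1250)]^0.540 = 0.5773 m³/s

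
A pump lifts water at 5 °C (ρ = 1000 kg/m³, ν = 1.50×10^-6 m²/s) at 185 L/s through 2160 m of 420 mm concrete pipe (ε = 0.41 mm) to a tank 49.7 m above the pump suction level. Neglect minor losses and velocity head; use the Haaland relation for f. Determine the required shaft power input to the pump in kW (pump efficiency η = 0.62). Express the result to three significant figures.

P_shaft ≈ 173 kW

V = 4Q/(πD²) = 1.335 m/s; Re = 3.74×10^5; ε/D = 9.76×10^-4; f = 0.02026
h_f = f(L/D)V²/2g = 9.470 m
Total head H = z + h_f = 49.7 + 9.470 = 59.17 m
P_hyd = ρgQH = 1000·9.81·0.185·59.17 = 107.4 kW
P_shaft = P_hyd/η = 107.4/0.62 = 173.2 kW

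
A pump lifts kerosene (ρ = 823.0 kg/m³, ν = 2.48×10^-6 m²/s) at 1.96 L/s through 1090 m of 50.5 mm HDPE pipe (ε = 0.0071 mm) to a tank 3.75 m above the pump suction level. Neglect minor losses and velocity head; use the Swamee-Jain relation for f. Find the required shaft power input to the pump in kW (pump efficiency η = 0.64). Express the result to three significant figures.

V = 4Q/(πD²) = 0.9786 m/s; Re = 1.99×10^4; ε/D = 1.41×10^-4; f = 0.02619
h_f = f(L/D)V²/2g = 27.59 m
Total head H = z + h_f = 3.75 + 27.59 = 31.34 m
P_hyd = ρgQH = 823.0·9.81·0.00196·31.34 = 0.4959 kW
P_shaft = P_hyd/η = 0.4959/0.64 = 0.7748 kW

P_shaft ≈ 0.775 kW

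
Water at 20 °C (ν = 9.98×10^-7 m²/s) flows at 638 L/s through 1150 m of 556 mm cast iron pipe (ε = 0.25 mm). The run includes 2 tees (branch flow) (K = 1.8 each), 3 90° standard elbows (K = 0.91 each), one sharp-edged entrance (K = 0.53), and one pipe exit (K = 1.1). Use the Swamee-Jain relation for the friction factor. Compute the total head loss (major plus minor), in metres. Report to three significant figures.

H_L ≈ 15.0 m

V = 4Q/(πD²) = 2.628 m/s; V²/2g = 0.3519 m
Re = 1.46×10^6, ε/D = 4.50×10^-4 → f = 0.01677 (Swamee-Jain)
Major: h_f = f(L/D)·V²/2g = 0.01677·2068·0.3519 = 12.21 m
Minor: ΣK = 7.96; h_m = ΣK·V²/2g = 2.801 m
Total H_L = 12.21 + 2.801 = 15.01 m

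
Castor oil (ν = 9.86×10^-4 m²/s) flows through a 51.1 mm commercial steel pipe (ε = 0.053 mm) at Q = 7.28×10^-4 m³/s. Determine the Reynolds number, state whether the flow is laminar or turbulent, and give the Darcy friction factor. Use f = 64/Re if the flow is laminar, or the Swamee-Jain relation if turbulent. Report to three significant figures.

Re ≈ 18.4; laminar; f = 64/Re ≈ 3.48

V = 4Q/(πD²) = 0.3550 m/s
Re = VD/ν = 0.3550·0.0511/9.86×10^-4 = 18.4
Re < 2300 → laminar → f = 64/Re = 3.479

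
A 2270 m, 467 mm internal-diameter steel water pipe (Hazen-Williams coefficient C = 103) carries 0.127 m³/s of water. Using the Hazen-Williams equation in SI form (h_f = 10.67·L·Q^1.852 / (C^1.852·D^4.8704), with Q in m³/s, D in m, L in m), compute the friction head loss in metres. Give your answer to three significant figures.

h_f ≈ 4.05 m

h_f = 10.67·2270·0.127^1.852 / (103^1.852·0.467^4.8704) = 4.048 m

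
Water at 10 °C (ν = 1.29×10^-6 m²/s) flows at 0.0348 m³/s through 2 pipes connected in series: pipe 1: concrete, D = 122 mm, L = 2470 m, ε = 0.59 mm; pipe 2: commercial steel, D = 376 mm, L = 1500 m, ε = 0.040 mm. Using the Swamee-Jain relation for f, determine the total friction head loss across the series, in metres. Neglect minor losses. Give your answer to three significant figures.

H ≈ 280 m

Pipe 1: V = 2.977 m/s, Re = 2.82×10^5, ε/D = 0.00484, f = 0.03055, h_1 = f(L/D)V²/2g = 279.4 m
Pipe 2: V = 0.3134 m/s, Re = 9.14×10^4, ε/D = 1.06×10^-4, f = 0.01880, h_2 = f(L/D)V²/2g = 0.3755 m
Series → Q common, losses add: H = Σh = 279.8 m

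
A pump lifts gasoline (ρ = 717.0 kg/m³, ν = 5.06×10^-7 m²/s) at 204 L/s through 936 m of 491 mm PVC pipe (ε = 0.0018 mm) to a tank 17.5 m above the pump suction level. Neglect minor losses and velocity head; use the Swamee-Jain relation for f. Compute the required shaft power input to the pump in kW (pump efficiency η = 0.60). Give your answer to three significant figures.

P_shaft ≈ 45.0 kW

V = 4Q/(πD²) = 1.077 m/s; Re = 1.05×10^6; ε/D = 3.67×10^-6; f = 0.01162
h_f = f(L/D)V²/2g = 1.310 m
Total head H = z + h_f = 17.5 + 1.310 = 18.81 m
P_hyd = ρgQH = 717.0·9.81·0.204·18.81 = 26.99 kW
P_shaft = P_hyd/η = 26.99/0.60 = 44.98 kW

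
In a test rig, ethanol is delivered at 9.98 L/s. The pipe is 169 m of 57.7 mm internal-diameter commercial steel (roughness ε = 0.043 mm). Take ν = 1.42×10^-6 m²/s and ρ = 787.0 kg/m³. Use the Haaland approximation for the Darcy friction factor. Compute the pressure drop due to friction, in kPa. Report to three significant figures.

Δp ≈ 339 kPa

V = 4Q/(πD²) = 4·0.00998/(π·0.0577²) = 3.817 m/s
Re = VD/ν = 3.817·0.0577/1.42×10^-6 = 1.55×10^5 → turbulent
ε/D = 0.043/57.7 = 7.45×10^-4
Haaland: f = 0.02020
h_f = f(L/D)V²/(2g) = 0.02020·(169/0.0577)·3.817²/(2·9.81) = 43.94 m
Δp = ρg·h_f = 787.0·9.81·43.94 = 339.2 kPa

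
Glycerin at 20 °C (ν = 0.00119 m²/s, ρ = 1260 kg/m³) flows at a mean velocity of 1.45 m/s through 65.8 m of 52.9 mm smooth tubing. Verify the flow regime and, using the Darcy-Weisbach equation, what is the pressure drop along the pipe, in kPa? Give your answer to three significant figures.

Re = VD/ν = 1.45·0.05290/0.00119 = 64.5 → laminar (Re < 2300)
f = 64/Re = 0.9929
h_f = f(L/D)V²/(2g) = 0.9929·(65.8/0.05290)·1.45²/(2·9.81) = 132.3 m
Δp = ρg·h_f = 1260·9.81·132.3 = 1636 kPa

Δp ≈ 1640 kPa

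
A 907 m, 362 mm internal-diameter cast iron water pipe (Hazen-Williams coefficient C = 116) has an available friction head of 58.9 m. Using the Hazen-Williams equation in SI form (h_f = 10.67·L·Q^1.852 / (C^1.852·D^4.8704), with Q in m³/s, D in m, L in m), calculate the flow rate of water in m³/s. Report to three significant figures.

Q ≈ 0.510 m³/s

Rearranging: Q = [h_f·C^1.852·D^4.8704 / (10.67·L)]^(1/1.852)
Q = [58.9·116^1.852·0.362^4.8704 / (10.67·907)]^0.540 = 0.5100 m³/s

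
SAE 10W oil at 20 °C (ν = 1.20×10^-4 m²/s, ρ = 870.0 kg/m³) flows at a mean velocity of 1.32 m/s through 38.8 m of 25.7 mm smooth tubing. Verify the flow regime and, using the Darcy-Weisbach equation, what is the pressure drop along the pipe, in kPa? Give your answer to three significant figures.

Re = VD/ν = 1.32·0.02570/1.20×10^-4 = 283 → laminar (Re < 2300)
f = 64/Re = 0.2264
h_f = f(L/D)V²/(2g) = 0.2264·(38.8/0.02570)·1.32²/(2·9.81) = 30.35 m
Δp = ρg·h_f = 870.0·9.81·30.35 = 259.1 kPa

Δp ≈ 259 kPa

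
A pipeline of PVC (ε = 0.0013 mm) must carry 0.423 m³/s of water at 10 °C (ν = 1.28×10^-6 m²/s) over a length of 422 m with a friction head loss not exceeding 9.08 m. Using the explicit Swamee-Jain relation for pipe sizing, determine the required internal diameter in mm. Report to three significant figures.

D ≈ 384 mm

Swamee-Jain (Type III): D = 0.66·[ε^1.25·(LQ²/(gh_f))^4.75 + ν·Q^9.4·(L/(gh_f))^5.2]^0.04
LQ²/(gh_f) = 0.8477; L/(gh_f) = 4.738
Term 1 = ε^1.25·(…)^4.75 = 2.00×10^-8; Term 2 = ν·Q^9.4·(…)^5.2 = 1.28×10^-6
D = 0.66·(2.00×10^-8 + 1.28×10^-6)^0.04 = 0.3838 m = 384 mm
Check: V = 3.66 m/s, Re = 1.10×10^6, f = 0.01152, h_f = 8.63 m ≈ 9.08 m ✓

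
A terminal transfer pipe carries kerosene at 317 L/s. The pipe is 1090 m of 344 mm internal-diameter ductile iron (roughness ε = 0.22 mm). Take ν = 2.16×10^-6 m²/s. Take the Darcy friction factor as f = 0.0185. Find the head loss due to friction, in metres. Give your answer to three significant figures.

h_f ≈ 34.8 m

V = 4Q/(πD²) = 4·0.317/(π·0.344²) = 3.411 m/s
h_f = f(L/D)V²/(2g) = 0.01850·(1090/0.344)·3.411²/(2·9.81) = 34.76 m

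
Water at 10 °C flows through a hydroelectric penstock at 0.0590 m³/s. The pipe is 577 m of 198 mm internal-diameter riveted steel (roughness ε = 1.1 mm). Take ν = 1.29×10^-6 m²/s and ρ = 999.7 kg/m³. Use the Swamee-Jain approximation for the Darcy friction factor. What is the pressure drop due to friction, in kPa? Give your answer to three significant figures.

Δp ≈ 170 kPa

V = 4Q/(πD²) = 4·0.0590/(π·0.198²) = 1.916 m/s
Re = VD/ν = 1.916·0.198/1.29×10^-6 = 2.94×10^5 → turbulent
ε/D = 1.1/198 = 0.00556
Swamee-Jain: f = 0.03180
h_f = f(L/D)V²/(2g) = 0.03180·(577/0.198)·1.916²/(2·9.81) = 17.34 m
Δp = ρg·h_f = 999.7·9.81·17.34 = 170.1 kPa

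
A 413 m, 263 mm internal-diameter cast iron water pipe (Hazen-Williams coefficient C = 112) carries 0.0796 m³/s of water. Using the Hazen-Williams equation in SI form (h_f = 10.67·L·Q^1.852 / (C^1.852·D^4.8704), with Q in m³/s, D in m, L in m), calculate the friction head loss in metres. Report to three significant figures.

h_f ≈ 4.35 m

h_f = 10.67·413·0.0796^1.852 / (112^1.852·0.263^4.8704) = 4.350 m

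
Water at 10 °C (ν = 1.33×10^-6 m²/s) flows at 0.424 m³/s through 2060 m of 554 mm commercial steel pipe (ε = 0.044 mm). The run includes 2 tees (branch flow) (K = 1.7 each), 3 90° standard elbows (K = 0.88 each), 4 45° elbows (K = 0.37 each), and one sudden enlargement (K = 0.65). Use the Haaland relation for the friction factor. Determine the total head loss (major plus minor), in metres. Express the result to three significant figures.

H_L ≈ 9.16 m

V = 4Q/(πD²) = 1.759 m/s; V²/2g = 0.1577 m
Re = 7.33×10^5, ε/D = 7.94×10^-5 → f = 0.01342 (Haaland)
Major: h_f = f(L/D)·V²/2g = 0.01342·3718·0.1577 = 7.868 m
Minor: ΣK = 8.17; h_m = ΣK·V²/2g = 1.288 m
Total H_L = 7.868 + 1.288 = 9.157 m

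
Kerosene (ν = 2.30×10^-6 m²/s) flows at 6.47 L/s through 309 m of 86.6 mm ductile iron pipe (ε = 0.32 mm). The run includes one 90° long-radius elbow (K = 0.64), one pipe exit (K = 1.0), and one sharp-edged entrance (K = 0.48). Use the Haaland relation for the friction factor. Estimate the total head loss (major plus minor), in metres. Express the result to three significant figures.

V = 4Q/(πD²) = 1.098 m/s; V²/2g = 0.06150 m
Re = 4.14×10^4, ε/D = 0.00370 → f = 0.03018 (Haaland)
Major: h_f = f(L/D)·V²/2g = 0.03018·3568·0.06150 = 6.622 m
Minor: ΣK = 2.12; h_m = ΣK·V²/2g = 0.1304 m
Total H_L = 6.622 + 0.1304 = 6.753 m

H_L ≈ 6.75 m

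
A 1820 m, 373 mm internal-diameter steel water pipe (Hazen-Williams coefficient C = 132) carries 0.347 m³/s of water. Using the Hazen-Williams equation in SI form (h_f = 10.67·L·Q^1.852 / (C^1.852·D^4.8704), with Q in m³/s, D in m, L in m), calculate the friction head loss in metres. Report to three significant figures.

h_f = 10.67·1820·0.347^1.852 / (132^1.852·0.373^4.8704) = 39.41 m

h_f ≈ 39.4 m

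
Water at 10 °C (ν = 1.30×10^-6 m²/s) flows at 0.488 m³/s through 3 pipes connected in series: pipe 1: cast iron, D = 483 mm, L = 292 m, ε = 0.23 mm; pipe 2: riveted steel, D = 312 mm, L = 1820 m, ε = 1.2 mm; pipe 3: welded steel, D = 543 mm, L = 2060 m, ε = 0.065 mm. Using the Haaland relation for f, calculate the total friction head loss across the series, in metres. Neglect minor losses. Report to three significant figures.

H ≈ 357 m

Pipe 1: V = 2.663 m/s, Re = 9.90×10^5, ε/D = 4.76×10^-4, f = 0.01701, h_1 = f(L/D)V²/2g = 3.718 m
Pipe 2: V = 6.383 m/s, Re = 1.53×10^6, ε/D = 0.00385, f = 0.02822, h_2 = f(L/D)V²/2g = 341.8 m
Pipe 3: V = 2.107 m/s, Re = 8.80×10^5, ε/D = 1.20×10^-4, f = 0.01374, h_3 = f(L/D)V²/2g = 11.80 m
Series → Q common, losses add: H = Σh = 357.3 m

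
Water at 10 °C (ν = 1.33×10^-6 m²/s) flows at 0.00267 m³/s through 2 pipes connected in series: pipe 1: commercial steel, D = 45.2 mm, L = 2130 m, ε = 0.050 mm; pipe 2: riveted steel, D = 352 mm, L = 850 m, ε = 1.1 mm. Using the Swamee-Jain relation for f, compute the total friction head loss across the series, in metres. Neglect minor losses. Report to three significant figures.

Pipe 1: V = 1.664 m/s, Re = 5.65×10^4, ε/D = 0.00111, f = 0.02411, h_1 = f(L/D)V²/2g = 160.3 m
Pipe 2: V = 0.02744 m/s, Re = 7260, ε/D = 0.00313, f = 0.03821, h_2 = f(L/D)V²/2g = 0.003540 m
Series → Q common, losses add: H = Σh = 160.3 m

H ≈ 160 m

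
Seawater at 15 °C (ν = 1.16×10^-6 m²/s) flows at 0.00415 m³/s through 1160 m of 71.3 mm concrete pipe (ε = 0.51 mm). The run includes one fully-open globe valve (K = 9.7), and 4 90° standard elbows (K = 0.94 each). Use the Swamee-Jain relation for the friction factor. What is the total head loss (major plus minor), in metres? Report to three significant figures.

V = 4Q/(πD²) = 1.039 m/s; V²/2g = 0.05506 m
Re = 6.39×10^4, ε/D = 0.00715 → f = 0.03542 (Swamee-Jain)
Major: h_f = f(L/D)·V²/2g = 0.03542·16269·0.05506 = 31.73 m
Minor: ΣK = 13.5; h_m = ΣK·V²/2g = 0.7411 m
Total H_L = 31.73 + 0.7411 = 32.47 m

H_L ≈ 32.5 m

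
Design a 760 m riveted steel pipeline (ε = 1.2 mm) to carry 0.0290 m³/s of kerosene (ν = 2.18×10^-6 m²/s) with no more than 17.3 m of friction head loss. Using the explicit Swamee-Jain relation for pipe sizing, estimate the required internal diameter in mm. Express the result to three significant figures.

D ≈ 163 mm

Swamee-Jain (Type III): D = 0.66·[ε^1.25·(LQ²/(gh_f))^4.75 + ν·Q^9.4·(L/(gh_f))^5.2]^0.04
LQ²/(gh_f) = 0.003766; L/(gh_f) = 4.478
Term 1 = ε^1.25·(…)^4.75 = 6.83×10^-16; Term 2 = ν·Q^9.4·(…)^5.2 = 1.87×10^-17
D = 0.66·(6.83×10^-16 + 1.87×10^-17)^0.04 = 0.1635 m = 163 mm
Check: V = 1.38 m/s, Re = 1.04×10^5, f = 0.03519, h_f = 15.9 m ≈ 17.3 m ✓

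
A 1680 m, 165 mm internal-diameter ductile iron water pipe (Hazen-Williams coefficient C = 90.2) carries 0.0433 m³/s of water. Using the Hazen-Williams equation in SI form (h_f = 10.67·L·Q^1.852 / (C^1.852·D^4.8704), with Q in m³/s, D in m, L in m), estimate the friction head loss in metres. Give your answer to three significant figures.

h_f ≈ 82.9 m

h_f = 10.67·1680·0.0433^1.852 / (90.2^1.852·0.165^4.8704) = 82.87 m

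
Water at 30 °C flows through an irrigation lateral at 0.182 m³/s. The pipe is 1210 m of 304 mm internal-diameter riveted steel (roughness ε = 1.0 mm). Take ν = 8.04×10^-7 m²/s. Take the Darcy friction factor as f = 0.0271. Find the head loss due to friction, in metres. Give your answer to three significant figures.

h_f ≈ 34.6 m

V = 4Q/(πD²) = 4·0.182/(π·0.304²) = 2.507 m/s
h_f = f(L/D)V²/(2g) = 0.02710·(1210/0.304)·2.507²/(2·9.81) = 34.57 m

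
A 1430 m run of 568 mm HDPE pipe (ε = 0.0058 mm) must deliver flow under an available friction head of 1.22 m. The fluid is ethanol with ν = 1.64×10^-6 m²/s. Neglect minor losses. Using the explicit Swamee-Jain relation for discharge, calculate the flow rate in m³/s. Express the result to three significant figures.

Q ≈ 0.203 m³/s

Swamee-Jain (Type II): Q = -0.965·√(gD⁵h_f/L)·ln[ε/(3.7D) + √(3.17ν²L/(gD³h_f))]
√(gD⁵h_f/L) = √(9.81·0.568⁵·1.22/1430) = 0.02224
ε/(3.7D) = 2.76×10^-6; √(3.17ν²L/(gD³h_f)) = 7.46×10^-5
Q = -0.965·0.02224·ln(7.732×10^-5) = 0.2032 m³/s
Check: V = 0.802 m/s, Re = 2.78×10^5, f = 0.01470, h_f = 1.21 m ≈ 1.22 m ✓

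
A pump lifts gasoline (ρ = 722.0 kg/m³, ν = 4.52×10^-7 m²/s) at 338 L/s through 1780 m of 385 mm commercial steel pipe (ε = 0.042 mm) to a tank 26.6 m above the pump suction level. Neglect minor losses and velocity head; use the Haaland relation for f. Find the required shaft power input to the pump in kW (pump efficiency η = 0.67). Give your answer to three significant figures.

V = 4Q/(πD²) = 2.903 m/s; Re = 2.47×10^6; ε/D = 1.09×10^-4; f = 0.01277
h_f = f(L/D)V²/2g = 25.37 m
Total head H = z + h_f = 26.6 + 25.37 = 51.97 m
P_hyd = ρgQH = 722.0·9.81·0.338·51.97 = 124.4 kW
P_shaft = P_hyd/η = 124.4/0.67 = 185.7 kW

P_shaft ≈ 186 kW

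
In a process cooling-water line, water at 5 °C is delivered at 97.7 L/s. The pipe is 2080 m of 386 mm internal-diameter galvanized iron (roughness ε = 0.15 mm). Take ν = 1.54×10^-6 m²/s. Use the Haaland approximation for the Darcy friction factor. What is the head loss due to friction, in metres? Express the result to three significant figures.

V = 4Q/(πD²) = 4·0.0977/(π·0.386²) = 0.8349 m/s
Re = VD/ν = 0.8349·0.386/1.54×10^-6 = 2.09×10^5 → turbulent
ε/D = 0.15/386 = 3.89×10^-4
Haaland: f = 0.01795
h_f = f(L/D)V²/(2g) = 0.01795·(2080/0.386)·0.8349²/(2·9.81) = 3.436 m

h_f ≈ 3.44 m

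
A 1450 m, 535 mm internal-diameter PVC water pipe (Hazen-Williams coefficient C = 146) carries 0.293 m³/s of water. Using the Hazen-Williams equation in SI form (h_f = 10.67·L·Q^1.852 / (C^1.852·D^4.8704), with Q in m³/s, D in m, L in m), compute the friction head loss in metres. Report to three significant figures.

h_f = 10.67·1450·0.293^1.852 / (146^1.852·0.535^4.8704) = 3.287 m

h_f ≈ 3.29 m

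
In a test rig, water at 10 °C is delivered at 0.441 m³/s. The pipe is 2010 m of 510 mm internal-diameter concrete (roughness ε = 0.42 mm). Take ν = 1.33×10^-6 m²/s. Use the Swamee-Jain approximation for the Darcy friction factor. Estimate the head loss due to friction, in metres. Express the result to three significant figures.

V = 4Q/(πD²) = 4·0.441/(π·0.510²) = 2.159 m/s
Re = VD/ν = 2.159·0.510/1.33×10^-6 = 8.28×10^5 → turbulent
ε/D = 0.42/510 = 8.24×10^-4
Swamee-Jain: f = 0.01926
h_f = f(L/D)V²/(2g) = 0.01926·(2010/0.510)·2.159²/(2·9.81) = 18.03 m

h_f ≈ 18.0 m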